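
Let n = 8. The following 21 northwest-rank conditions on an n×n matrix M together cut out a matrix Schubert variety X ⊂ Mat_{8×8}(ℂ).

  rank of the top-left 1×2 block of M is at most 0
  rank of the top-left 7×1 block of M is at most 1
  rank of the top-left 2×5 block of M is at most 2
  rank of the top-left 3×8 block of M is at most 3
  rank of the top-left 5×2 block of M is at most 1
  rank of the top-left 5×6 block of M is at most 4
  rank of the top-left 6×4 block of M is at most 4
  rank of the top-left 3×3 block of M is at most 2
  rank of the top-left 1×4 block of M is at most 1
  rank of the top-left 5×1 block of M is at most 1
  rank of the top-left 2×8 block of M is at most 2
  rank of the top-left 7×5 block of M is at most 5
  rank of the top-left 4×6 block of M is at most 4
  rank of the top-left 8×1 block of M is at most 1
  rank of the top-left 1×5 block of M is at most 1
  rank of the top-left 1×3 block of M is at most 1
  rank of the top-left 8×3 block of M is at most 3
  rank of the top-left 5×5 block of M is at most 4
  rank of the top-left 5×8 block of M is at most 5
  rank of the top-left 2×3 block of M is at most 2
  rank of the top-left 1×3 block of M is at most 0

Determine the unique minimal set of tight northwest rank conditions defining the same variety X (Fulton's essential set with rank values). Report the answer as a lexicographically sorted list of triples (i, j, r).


Computing R[i][j] = min implied NW-rank bound (n=8, 21 conditions):

  0, 0, 0, 1, 1, 1, 1, 1
  1, 1, 1, 2, 2, 2, 2, 2
  1, 1, 2, 3, 3, 3, 3, 3
  1, 1, 2, 3, 4, 4, 4, 4
  1, 1, 2, 3, 4, 4, 5, 5
  1, 2, 3, 4, 5, 5, 6, 6
  1, 2, 3, 4, 5, 6, 7, 7
  1, 2, 3, 4, 5, 6, 7, 8

hence w(1..8) = (4, 1, 3, 5, 7, 2, 6, 8).

Rothe diagram D(w) (7 cells), 3 SE-corners (essential conditions):

[(1, 3, 0), (5, 2, 1), (5, 6, 4)]


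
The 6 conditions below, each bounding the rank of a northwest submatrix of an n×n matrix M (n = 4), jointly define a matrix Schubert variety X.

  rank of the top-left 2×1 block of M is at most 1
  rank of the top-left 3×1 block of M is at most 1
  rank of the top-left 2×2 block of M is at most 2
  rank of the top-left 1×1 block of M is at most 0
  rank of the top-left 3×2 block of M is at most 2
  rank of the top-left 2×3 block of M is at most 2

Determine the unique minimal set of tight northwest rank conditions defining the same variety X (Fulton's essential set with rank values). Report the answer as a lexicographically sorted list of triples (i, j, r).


Propagating the 6 rank bounds to every northwest block:

  0  1  1  1
  1  2  2  2
  1  2  3  3
  1  2  3  4

giving w = (2, 1, 3, 4) via Δ²R.

Rothe diagram D(w) (1 cell), 1 SE-corner (essential condition):

[(1, 1, 0)]


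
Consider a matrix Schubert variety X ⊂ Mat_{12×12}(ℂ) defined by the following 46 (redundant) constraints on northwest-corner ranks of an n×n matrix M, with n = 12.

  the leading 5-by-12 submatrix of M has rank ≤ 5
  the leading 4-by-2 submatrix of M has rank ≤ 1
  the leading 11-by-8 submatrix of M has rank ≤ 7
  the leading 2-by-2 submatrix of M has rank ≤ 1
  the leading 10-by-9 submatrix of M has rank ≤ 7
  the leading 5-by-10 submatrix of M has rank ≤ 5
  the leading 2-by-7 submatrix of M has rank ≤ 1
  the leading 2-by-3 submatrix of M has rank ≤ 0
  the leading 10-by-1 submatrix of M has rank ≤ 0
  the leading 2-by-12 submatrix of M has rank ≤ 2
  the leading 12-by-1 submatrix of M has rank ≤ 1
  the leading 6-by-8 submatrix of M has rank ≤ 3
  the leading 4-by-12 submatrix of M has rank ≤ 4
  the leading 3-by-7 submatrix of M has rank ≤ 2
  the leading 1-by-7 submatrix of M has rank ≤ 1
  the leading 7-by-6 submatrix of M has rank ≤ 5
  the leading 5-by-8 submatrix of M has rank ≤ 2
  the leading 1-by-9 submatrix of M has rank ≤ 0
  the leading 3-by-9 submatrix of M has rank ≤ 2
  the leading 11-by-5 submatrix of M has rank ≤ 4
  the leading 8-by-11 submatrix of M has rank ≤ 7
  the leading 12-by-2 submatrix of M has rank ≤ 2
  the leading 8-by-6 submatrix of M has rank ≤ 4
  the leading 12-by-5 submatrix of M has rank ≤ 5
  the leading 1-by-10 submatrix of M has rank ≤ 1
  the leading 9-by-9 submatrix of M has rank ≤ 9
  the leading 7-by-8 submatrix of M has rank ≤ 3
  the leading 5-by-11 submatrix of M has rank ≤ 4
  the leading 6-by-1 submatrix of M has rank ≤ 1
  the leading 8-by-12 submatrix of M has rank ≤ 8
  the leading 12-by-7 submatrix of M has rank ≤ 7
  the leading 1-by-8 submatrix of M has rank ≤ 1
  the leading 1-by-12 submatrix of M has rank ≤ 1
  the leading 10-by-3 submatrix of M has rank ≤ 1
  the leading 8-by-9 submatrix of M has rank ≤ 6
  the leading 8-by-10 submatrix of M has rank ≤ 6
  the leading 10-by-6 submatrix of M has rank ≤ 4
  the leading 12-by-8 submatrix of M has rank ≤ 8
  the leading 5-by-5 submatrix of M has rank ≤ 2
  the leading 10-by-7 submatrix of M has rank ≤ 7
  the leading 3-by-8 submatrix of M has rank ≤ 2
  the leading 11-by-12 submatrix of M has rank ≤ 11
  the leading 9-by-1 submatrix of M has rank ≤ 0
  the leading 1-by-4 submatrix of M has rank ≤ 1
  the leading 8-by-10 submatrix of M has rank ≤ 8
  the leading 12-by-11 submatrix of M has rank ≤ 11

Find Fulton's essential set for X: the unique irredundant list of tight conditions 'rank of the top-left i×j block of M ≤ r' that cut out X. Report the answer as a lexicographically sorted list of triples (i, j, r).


Reconstructing r_w from the 46 given conditions:

  0 0 0 0 0 0 0 0 0 1 1 1
  0 0 0 1 1 1 1 1 1 2 2 2
  0 1 1 2 2 2 2 2 2 3 3 3
  0 1 1 2 2 2 2 2 3 4 4 4
  0 1 1 2 2 2 2 2 3 4 4 5
  0 1 1 2 3 3 3 3 4 5 5 6
  0 1 1 2 3 3 3 3 4 5 6 7
  0 1 1 2 3 4 4 4 5 6 7 8
  0 1 1 2 3 4 5 5 6 7 8 9
  0 1 1 2 3 4 5 6 7 8 9 10
  1 2 2 3 4 5 6 7 8 9 10 11
  1 2 3 4 5 6 7 8 9 10 11 12

hence w(1..12) = (10, 4, 2, 9, 12, 5, 11, 6, 7, 8, 1, 3).

D(w) has 39 cells with 7 SE-corners; essential set:

[(1, 9, 0), (2, 3, 0), (5, 8, 2), (5, 11, 4), (7, 8, 3), (10, 1, 0), (10, 3, 1)]


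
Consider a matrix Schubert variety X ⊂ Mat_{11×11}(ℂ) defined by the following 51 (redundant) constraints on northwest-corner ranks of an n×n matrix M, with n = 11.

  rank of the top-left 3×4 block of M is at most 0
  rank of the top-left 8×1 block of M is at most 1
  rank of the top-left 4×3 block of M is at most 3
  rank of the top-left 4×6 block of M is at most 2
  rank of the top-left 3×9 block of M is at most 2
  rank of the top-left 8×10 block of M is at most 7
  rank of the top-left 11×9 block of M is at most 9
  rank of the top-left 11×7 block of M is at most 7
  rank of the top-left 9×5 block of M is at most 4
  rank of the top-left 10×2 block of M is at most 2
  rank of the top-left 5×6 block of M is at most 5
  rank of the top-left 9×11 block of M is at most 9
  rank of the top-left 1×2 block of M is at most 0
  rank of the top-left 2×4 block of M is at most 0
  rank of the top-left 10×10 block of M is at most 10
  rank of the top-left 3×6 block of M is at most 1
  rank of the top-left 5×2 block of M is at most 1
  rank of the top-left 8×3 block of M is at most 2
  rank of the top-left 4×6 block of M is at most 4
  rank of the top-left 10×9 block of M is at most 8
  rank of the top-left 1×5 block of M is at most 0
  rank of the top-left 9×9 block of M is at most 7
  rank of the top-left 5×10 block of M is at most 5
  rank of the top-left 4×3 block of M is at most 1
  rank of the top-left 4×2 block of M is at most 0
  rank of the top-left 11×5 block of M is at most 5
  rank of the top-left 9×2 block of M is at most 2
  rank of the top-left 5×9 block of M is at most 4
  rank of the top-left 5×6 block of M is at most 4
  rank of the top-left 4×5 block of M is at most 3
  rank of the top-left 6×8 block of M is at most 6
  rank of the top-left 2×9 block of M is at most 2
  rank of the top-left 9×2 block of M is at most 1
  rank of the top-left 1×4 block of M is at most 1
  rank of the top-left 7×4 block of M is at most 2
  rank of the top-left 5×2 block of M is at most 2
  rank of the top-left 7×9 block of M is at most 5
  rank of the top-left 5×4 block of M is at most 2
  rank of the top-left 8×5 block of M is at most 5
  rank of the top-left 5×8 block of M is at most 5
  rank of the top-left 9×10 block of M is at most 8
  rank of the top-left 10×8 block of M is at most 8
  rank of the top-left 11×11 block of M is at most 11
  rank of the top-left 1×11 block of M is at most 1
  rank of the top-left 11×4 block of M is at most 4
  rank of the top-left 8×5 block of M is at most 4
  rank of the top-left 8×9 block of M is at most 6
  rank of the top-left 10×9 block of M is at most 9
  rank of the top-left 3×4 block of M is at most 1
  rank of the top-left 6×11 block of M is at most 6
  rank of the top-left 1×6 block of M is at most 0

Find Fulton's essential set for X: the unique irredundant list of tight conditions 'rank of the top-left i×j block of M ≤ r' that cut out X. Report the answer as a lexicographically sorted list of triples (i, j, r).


Reconstructing r_w from the 51 given conditions:

  row 1: 0, 0, 0, 0, 0, 0, 1, 1, 1, 1, 1
  row 2: 0, 0, 0, 0, 1, 1, 2, 2, 2, 2, 2
  row 3: 0, 0, 0, 0, 1, 1, 2, 2, 2, 3, 3
  row 4: 0, 0, 1, 1, 2, 2, 3, 3, 3, 4, 4
  row 5: 1, 1, 2, 2, 3, 3, 4, 4, 4, 5, 5
  row 6: 1, 1, 2, 2, 3, 4, 5, 5, 5, 6, 6
  row 7: 1, 1, 2, 2, 3, 4, 5, 5, 5, 6, 7
  row 8: 1, 1, 2, 3, 4, 5, 6, 6, 6, 7, 8
  row 9: 1, 1, 2, 3, 4, 5, 6, 7, 7, 8, 9
  row 10: 1, 2, 3, 4, 5, 6, 7, 8, 8, 9, 10
  row 11: 1, 2, 3, 4, 5, 6, 7, 8, 9, 10, 11

so w = (7, 5, 10, 3, 1, 6, 11, 4, 8, 2, 9).

D(w) has 27 cells with 8 SE-corners; essential set:

[(1, 6, 0), (3, 4, 0), (3, 6, 1), (3, 9, 2), (4, 2, 0), (7, 4, 2), (7, 9, 5), (9, 2, 1)]


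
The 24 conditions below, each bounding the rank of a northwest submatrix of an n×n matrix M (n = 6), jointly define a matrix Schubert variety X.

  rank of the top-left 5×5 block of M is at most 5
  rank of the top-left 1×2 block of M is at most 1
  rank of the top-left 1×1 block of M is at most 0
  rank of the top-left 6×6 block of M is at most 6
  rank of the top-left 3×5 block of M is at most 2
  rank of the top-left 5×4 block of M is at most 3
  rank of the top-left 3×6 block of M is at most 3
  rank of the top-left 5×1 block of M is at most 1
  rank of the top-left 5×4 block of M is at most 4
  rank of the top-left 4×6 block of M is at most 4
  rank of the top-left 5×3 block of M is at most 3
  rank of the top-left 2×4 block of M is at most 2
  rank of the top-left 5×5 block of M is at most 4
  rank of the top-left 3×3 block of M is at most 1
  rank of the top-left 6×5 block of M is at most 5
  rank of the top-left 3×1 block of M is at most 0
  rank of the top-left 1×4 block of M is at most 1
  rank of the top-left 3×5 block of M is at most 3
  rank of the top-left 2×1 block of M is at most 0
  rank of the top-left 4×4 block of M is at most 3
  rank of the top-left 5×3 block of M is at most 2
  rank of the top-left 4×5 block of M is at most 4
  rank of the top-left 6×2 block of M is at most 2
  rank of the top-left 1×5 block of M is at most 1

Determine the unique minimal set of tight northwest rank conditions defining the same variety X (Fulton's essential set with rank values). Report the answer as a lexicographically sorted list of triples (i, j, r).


Computing R[i][j] = min implied NW-rank bound (n=6, 24 conditions):

  0, 1, 1, 1, 1, 1
  0, 1, 1, 2, 2, 2
  0, 1, 1, 2, 2, 3
  1, 2, 2, 3, 3, 4
  1, 2, 2, 3, 4, 5
  1, 2, 3, 4, 5, 6

giving w = (2, 4, 6, 1, 5, 3) via Δ²R.

D(w) has 7 cells with 4 SE-corners; essential set:

[(3, 1, 0), (3, 3, 1), (3, 5, 2), (5, 3, 2)]


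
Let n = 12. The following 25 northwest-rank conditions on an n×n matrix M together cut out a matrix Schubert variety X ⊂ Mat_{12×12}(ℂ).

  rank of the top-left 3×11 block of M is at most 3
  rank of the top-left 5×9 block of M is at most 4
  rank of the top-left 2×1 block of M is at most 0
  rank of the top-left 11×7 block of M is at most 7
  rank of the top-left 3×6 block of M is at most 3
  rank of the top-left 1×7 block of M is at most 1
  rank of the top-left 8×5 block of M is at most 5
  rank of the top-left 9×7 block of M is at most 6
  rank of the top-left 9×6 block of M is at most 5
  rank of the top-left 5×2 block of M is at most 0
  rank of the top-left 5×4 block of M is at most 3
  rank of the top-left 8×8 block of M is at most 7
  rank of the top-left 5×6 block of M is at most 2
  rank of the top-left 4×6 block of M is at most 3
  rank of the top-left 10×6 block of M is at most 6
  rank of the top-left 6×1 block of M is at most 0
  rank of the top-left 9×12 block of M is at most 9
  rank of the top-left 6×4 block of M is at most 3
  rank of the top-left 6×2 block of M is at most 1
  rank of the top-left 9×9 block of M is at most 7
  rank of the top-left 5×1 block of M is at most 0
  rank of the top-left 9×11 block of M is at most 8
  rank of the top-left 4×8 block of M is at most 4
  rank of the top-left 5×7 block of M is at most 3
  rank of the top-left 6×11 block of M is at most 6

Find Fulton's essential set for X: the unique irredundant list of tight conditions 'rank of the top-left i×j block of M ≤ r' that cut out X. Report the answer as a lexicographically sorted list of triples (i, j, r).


Computing R[i][j] = min implied NW-rank bound (n=12, 25 conditions):

  0  0  1  1  1  1  1  1  1  1  1  1
  0  0  1  2  2  2  2  2  2  2  2  2
  0  0  1  2  2  2  3  3  3  3  3  3
  0  0  1  2  2  2  3  4  4  4  4  4
  0  0  1  2  2  2  3  4  4  5  5  5
  0  1  2  3  3  3  4  5  5  6  6  6
  1  2  3  4  4  4  5  6  6  7  7  7
  1  2  3  4  5  5  6  7  7  8  8  8
  1  2  3  4  5  5  6  7  7  8  8  9
  1  2  3  4  5  6  7  8  8  9  9  10
  1  2  3  4  5  6  7  8  9  10  10  11
  1  2  3  4  5  6  7  8  9  10  11  12

hence w(1..12) = (3, 4, 7, 8, 10, 2, 1, 5, 12, 6, 9, 11).

D(w) has 21 cells with 7 SE-corners; essential set:

[(5, 2, 0), (5, 6, 2), (5, 9, 4), (6, 1, 0), (9, 6, 5), (9, 9, 7), (9, 11, 8)]


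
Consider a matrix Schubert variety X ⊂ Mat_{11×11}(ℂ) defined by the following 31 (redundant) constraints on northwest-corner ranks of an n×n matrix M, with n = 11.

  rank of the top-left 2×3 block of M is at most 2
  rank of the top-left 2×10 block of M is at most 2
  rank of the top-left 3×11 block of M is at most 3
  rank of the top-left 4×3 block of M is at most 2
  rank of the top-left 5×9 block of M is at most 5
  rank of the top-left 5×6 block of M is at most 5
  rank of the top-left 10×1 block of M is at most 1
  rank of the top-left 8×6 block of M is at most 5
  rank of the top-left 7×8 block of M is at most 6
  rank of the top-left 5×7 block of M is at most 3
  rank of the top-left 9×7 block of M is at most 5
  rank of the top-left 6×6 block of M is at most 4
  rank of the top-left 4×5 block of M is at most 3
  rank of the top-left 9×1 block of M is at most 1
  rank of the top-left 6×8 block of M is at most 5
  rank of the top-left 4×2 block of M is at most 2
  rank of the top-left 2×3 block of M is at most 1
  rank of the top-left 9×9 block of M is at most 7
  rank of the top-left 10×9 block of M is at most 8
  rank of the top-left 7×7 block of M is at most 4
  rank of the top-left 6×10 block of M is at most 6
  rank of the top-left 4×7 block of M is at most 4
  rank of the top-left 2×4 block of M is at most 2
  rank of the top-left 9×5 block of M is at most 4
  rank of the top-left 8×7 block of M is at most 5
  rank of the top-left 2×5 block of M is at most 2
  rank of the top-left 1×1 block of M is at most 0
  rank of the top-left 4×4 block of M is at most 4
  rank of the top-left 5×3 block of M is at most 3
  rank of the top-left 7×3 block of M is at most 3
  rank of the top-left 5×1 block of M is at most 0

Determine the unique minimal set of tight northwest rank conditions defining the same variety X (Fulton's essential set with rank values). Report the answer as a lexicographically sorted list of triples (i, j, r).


Recovering R(i,j) via the rank-extension bound from the 31 conditions:

  i=1: 0  1  1  1  1  1  1  1  1  1  1
  i=2: 0  1  1  2  2  2  2  2  2  2  2
  i=3: 0  1  2  3  3  3  3  3  3  3  3
  i=4: 0  1  2  3  3  3  3  4  4  4  4
  i=5: 0  1  2  3  3  3  3  4  5  5  5
  i=6: 1  2  3  4  4  4  4  5  6  6  6
  i=7: 1  2  3  4  4  4  4  5  6  7  7
  i=8: 1  2  3  4  4  5  5  6  7  8  8
  i=9: 1  2  3  4  4  5  5  6  7  8  9
  i=10: 1  2  3  4  5  6  6  7  8  9  10
  i=11: 1  2  3  4  5  6  7  8  9  10  11

so w = (2, 4, 3, 8, 9, 1, 10, 6, 11, 5, 7).

Rothe diagram D(w) (18 cells), 6 SE-corners (essential conditions):

[(2, 3, 1), (5, 1, 0), (5, 7, 3), (7, 7, 4), (9, 5, 4), (9, 7, 5)]


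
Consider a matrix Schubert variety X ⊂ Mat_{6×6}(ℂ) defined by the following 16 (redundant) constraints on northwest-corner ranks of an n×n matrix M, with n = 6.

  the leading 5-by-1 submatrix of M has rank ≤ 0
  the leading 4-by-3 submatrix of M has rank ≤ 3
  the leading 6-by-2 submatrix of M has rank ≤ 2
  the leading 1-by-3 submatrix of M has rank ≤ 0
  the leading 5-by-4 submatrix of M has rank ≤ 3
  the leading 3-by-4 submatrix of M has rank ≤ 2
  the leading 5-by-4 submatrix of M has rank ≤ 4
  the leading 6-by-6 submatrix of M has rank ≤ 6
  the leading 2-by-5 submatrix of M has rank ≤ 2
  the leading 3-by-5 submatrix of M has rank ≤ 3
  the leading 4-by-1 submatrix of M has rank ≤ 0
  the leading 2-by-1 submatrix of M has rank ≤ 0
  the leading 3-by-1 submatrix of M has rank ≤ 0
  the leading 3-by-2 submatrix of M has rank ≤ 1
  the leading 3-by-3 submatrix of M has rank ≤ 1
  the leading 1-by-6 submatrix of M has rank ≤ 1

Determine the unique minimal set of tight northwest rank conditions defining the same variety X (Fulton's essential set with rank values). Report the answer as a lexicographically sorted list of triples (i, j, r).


Recovering R(i,j) via the rank-extension bound from the 16 conditions:

  i=1: 0  0  0  1  1  1
  i=2: 0  1  1  2  2  2
  i=3: 0  1  1  2  3  3
  i=4: 0  1  2  3  4  4
  i=5: 0  1  2  3  4  5
  i=6: 1  2  3  4  5  6

hence w(1..6) = (4, 2, 5, 3, 6, 1).

Fulton essential set (3 of the 8 Rothe cells):

[(1, 3, 0), (3, 3, 1), (5, 1, 0)]


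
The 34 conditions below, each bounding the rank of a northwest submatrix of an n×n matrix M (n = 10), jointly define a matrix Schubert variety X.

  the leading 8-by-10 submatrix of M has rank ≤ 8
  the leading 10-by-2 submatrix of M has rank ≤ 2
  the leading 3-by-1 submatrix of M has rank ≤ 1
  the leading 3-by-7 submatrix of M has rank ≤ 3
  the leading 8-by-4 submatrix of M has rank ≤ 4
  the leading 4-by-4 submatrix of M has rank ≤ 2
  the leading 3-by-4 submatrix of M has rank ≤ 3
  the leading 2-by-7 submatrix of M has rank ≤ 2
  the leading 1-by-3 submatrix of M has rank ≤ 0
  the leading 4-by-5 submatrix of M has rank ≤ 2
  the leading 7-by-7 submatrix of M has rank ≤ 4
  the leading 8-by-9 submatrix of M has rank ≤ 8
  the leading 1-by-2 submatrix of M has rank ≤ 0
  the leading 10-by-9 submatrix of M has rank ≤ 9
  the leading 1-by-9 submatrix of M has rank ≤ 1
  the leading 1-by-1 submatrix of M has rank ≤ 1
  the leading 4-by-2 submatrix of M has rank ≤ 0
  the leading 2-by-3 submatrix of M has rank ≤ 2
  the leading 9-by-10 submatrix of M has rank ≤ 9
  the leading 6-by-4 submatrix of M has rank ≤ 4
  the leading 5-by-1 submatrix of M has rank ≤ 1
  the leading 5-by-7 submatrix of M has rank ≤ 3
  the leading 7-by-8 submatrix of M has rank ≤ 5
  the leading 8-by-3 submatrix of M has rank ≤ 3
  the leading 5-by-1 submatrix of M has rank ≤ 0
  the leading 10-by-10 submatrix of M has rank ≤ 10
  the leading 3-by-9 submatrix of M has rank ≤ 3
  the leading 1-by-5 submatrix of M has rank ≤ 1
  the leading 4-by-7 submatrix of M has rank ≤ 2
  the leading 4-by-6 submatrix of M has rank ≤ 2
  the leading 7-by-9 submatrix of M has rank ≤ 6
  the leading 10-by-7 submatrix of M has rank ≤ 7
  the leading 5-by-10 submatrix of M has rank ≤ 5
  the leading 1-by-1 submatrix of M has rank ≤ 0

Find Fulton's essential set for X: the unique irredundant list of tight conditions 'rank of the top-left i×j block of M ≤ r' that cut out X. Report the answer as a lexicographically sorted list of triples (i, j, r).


Computing R[i][j] = min implied NW-rank bound (n=10, 34 conditions):

  0 | 0 | 0 | 1 | 1 | 1 | 1 | 1 | 1 | 1
  0 | 0 | 1 | 2 | 2 | 2 | 2 | 2 | 2 | 2
  0 | 0 | 1 | 2 | 2 | 2 | 2 | 3 | 3 | 3
  0 | 0 | 1 | 2 | 2 | 2 | 2 | 3 | 4 | 4
  0 | 1 | 2 | 3 | 3 | 3 | 3 | 4 | 5 | 5
  1 | 2 | 3 | 4 | 4 | 4 | 4 | 5 | 6 | 6
  1 | 2 | 3 | 4 | 4 | 4 | 4 | 5 | 6 | 7
  1 | 2 | 3 | 4 | 5 | 5 | 5 | 6 | 7 | 8
  1 | 2 | 3 | 4 | 5 | 6 | 6 | 7 | 8 | 9
  1 | 2 | 3 | 4 | 5 | 6 | 7 | 8 | 9 | 10

the unique w with this rank table is (4, 3, 8, 9, 2, 1, 10, 5, 6, 7).

ℓ(w)=19; the 5 essential cells (i,j,r):

[(1, 3, 0), (4, 2, 0), (4, 7, 2), (5, 1, 0), (7, 7, 4)]


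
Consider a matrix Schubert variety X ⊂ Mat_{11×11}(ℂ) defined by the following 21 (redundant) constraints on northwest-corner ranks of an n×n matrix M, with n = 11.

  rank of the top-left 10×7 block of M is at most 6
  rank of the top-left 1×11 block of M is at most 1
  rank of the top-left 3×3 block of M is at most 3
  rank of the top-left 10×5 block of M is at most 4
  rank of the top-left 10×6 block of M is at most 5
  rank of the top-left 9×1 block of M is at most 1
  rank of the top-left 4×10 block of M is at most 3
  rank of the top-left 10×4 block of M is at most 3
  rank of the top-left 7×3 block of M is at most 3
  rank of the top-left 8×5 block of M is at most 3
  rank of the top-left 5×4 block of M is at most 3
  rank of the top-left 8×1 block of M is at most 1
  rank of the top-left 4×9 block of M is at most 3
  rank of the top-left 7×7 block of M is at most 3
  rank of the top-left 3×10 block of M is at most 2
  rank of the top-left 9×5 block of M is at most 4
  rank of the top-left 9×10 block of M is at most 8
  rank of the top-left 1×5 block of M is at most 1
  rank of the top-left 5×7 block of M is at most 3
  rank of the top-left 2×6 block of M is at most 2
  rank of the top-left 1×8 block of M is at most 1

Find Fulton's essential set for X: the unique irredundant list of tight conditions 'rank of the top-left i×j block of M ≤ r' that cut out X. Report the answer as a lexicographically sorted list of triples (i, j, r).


Propagating the 21 rank bounds to every northwest block:

  1  1  1  1  1  1  1  1  1  1  1
  1  2  2  2  2  2  2  2  2  2  2
  1  2  2  2  2  2  2  2  2  2  3
  1  2  3  3  3  3  3  3  3  3  4
  1  2  3  3  3  3  3  4  4  4  5
  1  2  3  3  3  3  3  4  5  5  6
  1  2  3  3  3  3  3  4  5  6  7
  1  2  3  3  3  4  4  5  6  7  8
  1  2  3  3  4  5  5  6  7  8  9
  1  2  3  3  4  5  6  7  8  9  10
  1  2  3  4  5  6  7  8  9  10  11

hence w(1..11) = (1, 2, 11, 3, 8, 9, 10, 6, 5, 7, 4).

4 SE-corners of the 24-cell Rothe diagram give Ess(w):

[(3, 10, 2), (7, 7, 3), (8, 5, 3), (10, 4, 3)]


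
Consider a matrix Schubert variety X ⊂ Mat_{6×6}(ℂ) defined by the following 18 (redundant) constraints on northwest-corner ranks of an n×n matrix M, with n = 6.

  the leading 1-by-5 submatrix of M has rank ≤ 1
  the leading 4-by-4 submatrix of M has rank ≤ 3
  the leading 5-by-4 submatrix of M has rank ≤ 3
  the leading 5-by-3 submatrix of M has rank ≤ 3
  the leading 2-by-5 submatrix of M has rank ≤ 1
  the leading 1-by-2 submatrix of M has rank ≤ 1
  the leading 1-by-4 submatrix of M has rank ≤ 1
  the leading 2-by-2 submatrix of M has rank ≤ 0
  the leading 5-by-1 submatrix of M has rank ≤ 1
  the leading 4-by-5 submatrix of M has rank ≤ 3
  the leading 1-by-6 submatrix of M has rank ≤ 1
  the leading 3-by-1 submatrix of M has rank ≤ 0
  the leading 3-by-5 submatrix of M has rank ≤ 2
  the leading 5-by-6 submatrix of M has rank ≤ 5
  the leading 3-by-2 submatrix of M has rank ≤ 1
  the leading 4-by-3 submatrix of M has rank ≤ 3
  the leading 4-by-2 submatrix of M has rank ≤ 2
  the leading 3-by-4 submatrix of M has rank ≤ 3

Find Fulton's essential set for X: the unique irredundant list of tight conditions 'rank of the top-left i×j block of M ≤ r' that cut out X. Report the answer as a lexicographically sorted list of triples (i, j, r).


Computing R[i][j] = min implied NW-rank bound (n=6, 18 conditions):

  R[1]: 0  0  1  1  1  1
  R[2]: 0  0  1  1  1  2
  R[3]: 0  1  2  2  2  3
  R[4]: 1  2  3  3  3  4
  R[5]: 1  2  3  3  4  5
  R[6]: 1  2  3  4  5  6

second differences of R give the permutation w = (3, 6, 2, 1, 5, 4).

4 SE-corners of the 8-cell Rothe diagram give Ess(w):

[(2, 2, 0), (2, 5, 1), (3, 1, 0), (5, 4, 3)]


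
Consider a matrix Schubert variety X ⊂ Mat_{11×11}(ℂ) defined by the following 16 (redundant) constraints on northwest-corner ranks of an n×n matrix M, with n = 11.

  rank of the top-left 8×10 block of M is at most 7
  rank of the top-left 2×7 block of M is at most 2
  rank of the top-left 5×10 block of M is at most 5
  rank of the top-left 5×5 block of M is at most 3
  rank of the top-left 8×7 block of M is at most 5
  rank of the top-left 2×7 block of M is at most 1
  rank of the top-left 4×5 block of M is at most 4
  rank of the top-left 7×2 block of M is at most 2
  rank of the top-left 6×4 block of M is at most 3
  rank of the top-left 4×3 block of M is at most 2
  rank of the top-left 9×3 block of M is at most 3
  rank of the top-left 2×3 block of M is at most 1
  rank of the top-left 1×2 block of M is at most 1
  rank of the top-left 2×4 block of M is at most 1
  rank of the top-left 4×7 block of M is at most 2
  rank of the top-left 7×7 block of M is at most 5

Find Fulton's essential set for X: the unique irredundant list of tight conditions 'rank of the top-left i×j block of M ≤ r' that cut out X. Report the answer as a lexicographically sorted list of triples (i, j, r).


The tightest implied rank at each (i,j), from the 16 conditions:

  i=1: 1 1 1 1 1 1 1 1 1 1 1
  i=2: 1 1 1 1 1 1 1 2 2 2 2
  i=3: 1 2 2 2 2 2 2 3 3 3 3
  i=4: 1 2 2 2 2 2 2 3 4 4 4
  i=5: 1 2 3 3 3 3 3 4 5 5 5
  i=6: 1 2 3 3 4 4 4 5 6 6 6
  i=7: 1 2 3 4 5 5 5 6 7 7 7
  i=8: 1 2 3 4 5 5 5 6 7 7 8
  i=9: 1 2 3 4 5 6 6 7 8 8 9
  i=10: 1 2 3 4 5 6 7 8 9 9 10
  i=11: 1 2 3 4 5 6 7 8 9 10 11

the unique w with this rank table is (1, 8, 2, 9, 3, 5, 4, 11, 6, 7, 10).

D(w) has 15 cells with 5 SE-corners; essential set:

[(2, 7, 1), (4, 7, 2), (6, 4, 3), (8, 7, 5), (8, 10, 7)]


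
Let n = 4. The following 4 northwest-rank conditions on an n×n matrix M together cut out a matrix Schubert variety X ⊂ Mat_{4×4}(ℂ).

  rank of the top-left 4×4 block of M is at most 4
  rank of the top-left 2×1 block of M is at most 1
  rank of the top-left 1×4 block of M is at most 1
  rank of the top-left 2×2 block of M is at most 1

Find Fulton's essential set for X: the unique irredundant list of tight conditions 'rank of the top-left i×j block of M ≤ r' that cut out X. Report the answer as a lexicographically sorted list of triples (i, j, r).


Propagating the 4 rank bounds to every northwest block:

  i=1: 1 | 1 | 1 | 1
  i=2: 1 | 1 | 2 | 2
  i=3: 1 | 2 | 3 | 3
  i=4: 1 | 2 | 3 | 4

so w = (1, 3, 2, 4).

ℓ(w)=1; the 1 essential cell (i,j,r):

[(2, 2, 1)]


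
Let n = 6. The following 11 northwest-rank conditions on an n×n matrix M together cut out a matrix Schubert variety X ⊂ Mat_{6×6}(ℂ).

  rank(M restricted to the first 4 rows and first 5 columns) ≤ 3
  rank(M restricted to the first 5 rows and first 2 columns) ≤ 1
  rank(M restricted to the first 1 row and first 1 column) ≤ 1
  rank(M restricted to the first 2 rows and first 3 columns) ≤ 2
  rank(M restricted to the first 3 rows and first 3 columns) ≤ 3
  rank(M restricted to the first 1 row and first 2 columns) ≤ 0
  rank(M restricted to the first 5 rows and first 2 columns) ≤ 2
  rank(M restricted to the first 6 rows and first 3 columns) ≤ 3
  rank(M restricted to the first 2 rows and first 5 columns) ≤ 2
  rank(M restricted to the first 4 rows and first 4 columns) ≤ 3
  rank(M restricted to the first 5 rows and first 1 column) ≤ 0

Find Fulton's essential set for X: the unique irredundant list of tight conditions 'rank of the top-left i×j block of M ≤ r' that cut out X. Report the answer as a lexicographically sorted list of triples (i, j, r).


Recovering R(i,j) via the rank-extension bound from the 11 conditions:

  i=1: 0 | 0 | 1 | 1 | 1 | 1
  i=2: 0 | 1 | 2 | 2 | 2 | 2
  i=3: 0 | 1 | 2 | 3 | 3 | 3
  i=4: 0 | 1 | 2 | 3 | 3 | 4
  i=5: 0 | 1 | 2 | 3 | 4 | 5
  i=6: 1 | 2 | 3 | 4 | 5 | 6

so w = (3, 2, 4, 6, 5, 1).

ℓ(w)=7; the 3 essential cells (i,j,r):

[(1, 2, 0), (4, 5, 3), (5, 1, 0)]


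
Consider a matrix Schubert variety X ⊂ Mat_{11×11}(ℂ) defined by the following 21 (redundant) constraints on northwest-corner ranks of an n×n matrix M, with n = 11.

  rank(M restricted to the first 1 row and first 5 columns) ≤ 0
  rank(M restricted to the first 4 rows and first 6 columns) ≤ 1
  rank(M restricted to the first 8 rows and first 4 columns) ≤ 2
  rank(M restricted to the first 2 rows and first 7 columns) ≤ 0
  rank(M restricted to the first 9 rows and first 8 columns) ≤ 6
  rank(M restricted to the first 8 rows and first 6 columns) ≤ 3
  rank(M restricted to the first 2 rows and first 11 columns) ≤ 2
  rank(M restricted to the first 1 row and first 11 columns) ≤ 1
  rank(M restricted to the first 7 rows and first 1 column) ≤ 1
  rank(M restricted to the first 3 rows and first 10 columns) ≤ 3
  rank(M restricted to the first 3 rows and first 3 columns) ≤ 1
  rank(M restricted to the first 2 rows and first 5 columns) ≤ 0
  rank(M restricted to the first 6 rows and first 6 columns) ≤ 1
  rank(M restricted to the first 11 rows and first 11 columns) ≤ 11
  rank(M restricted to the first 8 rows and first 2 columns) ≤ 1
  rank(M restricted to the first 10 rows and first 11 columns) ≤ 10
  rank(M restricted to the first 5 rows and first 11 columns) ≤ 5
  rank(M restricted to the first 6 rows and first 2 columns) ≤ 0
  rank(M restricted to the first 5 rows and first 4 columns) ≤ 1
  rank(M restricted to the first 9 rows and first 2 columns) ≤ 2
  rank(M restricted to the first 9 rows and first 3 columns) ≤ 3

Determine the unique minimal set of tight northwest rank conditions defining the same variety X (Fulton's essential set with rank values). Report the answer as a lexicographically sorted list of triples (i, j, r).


Rank table r_w(11×11) implied by the 21 constraints:

  i=1: 0 | 0 | 0 | 0 | 0 | 0 | 0 | 1 | 1 | 1 | 1
  i=2: 0 | 0 | 0 | 0 | 0 | 0 | 0 | 1 | 2 | 2 | 2
  i=3: 0 | 0 | 1 | 1 | 1 | 1 | 1 | 2 | 3 | 3 | 3
  i=4: 0 | 0 | 1 | 1 | 1 | 1 | 2 | 3 | 4 | 4 | 4
  i=5: 0 | 0 | 1 | 1 | 1 | 1 | 2 | 3 | 4 | 5 | 5
  i=6: 0 | 0 | 1 | 1 | 1 | 1 | 2 | 3 | 4 | 5 | 6
  i=7: 1 | 1 | 2 | 2 | 2 | 2 | 3 | 4 | 5 | 6 | 7
  i=8: 1 | 1 | 2 | 2 | 3 | 3 | 4 | 5 | 6 | 7 | 8
  i=9: 1 | 2 | 3 | 3 | 4 | 4 | 5 | 6 | 7 | 8 | 9
  i=10: 1 | 2 | 3 | 4 | 5 | 5 | 6 | 7 | 8 | 9 | 10
  i=11: 1 | 2 | 3 | 4 | 5 | 6 | 7 | 8 | 9 | 10 | 11

the unique w with this rank table is (8, 9, 3, 7, 10, 11, 1, 5, 2, 4, 6).

5 SE-corners of the 33-cell Rothe diagram give Ess(w):

[(2, 7, 0), (6, 2, 0), (6, 6, 1), (8, 2, 1), (8, 4, 2)]


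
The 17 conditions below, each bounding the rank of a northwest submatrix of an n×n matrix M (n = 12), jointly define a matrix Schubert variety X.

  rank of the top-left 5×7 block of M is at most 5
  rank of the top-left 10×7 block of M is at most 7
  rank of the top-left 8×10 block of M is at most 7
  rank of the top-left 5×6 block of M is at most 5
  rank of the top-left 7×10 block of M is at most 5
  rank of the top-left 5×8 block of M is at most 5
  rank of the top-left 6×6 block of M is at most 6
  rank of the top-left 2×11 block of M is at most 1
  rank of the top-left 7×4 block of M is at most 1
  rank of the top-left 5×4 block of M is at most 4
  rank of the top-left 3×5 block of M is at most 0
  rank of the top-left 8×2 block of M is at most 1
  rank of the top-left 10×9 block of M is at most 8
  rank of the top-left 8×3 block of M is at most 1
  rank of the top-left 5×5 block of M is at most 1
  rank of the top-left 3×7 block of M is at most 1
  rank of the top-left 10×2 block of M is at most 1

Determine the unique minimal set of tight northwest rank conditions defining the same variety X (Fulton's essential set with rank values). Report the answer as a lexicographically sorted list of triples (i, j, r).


Recovering R(i,j) via the rank-extension bound from the 17 conditions:

  i=1: 0 0 0 0 0 1 1 1 1 1 1 1
  i=2: 0 0 0 0 0 1 1 1 1 1 1 2
  i=3: 0 0 0 0 0 1 1 2 2 2 2 3
  i=4: 1 1 1 1 1 2 2 3 3 3 3 4
  i=5: 1 1 1 1 1 2 3 4 4 4 4 5
  i=6: 1 1 1 1 2 3 4 5 5 5 5 6
  i=7: 1 1 1 1 2 3 4 5 5 5 6 7
  i=8: 1 1 1 2 3 4 5 6 6 6 7 8
  i=9: 1 1 2 3 4 5 6 7 7 7 8 9
  i=10: 1 1 2 3 4 5 6 7 8 8 9 10
  i=11: 1 2 3 4 5 6 7 8 9 9 10 11
  i=12: 1 2 3 4 5 6 7 8 9 10 11 12

second differences of R give the permutation w = (6, 12, 8, 1, 7, 5, 11, 4, 3, 9, 2, 10).

8 SE-corners of the 37-cell Rothe diagram give Ess(w):

[(2, 11, 1), (3, 5, 0), (3, 7, 1), (5, 5, 1), (7, 4, 1), (7, 10, 5), (8, 3, 1), (10, 2, 1)]


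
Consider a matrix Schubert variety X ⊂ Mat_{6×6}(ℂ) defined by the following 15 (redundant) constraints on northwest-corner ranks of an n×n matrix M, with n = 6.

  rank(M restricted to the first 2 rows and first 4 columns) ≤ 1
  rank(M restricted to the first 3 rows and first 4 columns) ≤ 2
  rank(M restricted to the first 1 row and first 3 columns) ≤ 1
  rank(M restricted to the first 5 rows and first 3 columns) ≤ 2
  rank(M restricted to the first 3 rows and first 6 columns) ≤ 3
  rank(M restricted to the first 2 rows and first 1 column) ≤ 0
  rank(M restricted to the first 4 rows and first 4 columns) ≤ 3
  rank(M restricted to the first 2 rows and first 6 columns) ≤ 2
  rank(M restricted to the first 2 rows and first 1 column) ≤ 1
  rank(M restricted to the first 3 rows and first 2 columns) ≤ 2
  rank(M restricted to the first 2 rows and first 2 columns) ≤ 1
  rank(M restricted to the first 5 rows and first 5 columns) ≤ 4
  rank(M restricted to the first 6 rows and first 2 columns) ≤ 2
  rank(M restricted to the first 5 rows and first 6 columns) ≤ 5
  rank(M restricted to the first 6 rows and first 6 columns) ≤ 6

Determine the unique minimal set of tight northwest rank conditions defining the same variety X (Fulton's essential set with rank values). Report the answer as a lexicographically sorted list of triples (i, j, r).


Rank table r_w(6×6) implied by the 15 constraints:

  0 1 1 1 1 1
  0 1 1 1 2 2
  1 2 2 2 3 3
  1 2 2 3 4 4
  1 2 2 3 4 5
  1 2 3 4 5 6

giving w = (2, 5, 1, 4, 6, 3) via Δ²R.

D(w) has 6 cells with 3 SE-corners; essential set:

[(2, 1, 0), (2, 4, 1), (5, 3, 2)]


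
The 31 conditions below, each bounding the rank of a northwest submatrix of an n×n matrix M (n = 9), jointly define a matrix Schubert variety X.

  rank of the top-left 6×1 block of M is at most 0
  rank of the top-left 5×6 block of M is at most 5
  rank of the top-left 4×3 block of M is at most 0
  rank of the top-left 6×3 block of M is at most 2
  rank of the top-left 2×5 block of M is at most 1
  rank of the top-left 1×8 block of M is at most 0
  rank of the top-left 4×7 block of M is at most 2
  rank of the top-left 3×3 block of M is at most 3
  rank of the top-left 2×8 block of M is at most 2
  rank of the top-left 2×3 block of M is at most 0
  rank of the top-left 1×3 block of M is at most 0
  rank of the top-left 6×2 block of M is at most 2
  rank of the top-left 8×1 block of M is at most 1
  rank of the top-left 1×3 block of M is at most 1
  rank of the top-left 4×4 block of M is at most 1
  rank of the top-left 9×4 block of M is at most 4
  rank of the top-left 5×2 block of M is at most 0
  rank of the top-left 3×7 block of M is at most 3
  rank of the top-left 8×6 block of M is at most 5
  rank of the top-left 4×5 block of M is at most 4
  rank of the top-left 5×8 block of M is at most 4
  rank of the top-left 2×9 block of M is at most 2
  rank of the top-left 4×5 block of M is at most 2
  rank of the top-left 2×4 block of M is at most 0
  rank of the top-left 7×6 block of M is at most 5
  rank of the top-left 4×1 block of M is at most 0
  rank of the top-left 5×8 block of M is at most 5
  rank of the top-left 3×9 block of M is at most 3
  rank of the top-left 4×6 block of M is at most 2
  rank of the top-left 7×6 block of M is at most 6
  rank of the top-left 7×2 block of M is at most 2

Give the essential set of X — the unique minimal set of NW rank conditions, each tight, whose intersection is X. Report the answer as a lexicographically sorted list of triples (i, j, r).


Reconstructing r_w from the 31 given conditions:

  R[1]: 0, 0, 0, 0, 0, 0, 0, 0, 1
  R[2]: 0, 0, 0, 0, 1, 1, 1, 1, 2
  R[3]: 0, 0, 0, 1, 2, 2, 2, 2, 3
  R[4]: 0, 0, 0, 1, 2, 2, 2, 3, 4
  R[5]: 0, 0, 1, 2, 3, 3, 3, 4, 5
  R[6]: 0, 1, 2, 3, 4, 4, 4, 5, 6
  R[7]: 1, 2, 3, 4, 5, 5, 5, 6, 7
  R[8]: 1, 2, 3, 4, 5, 5, 6, 7, 8
  R[9]: 1, 2, 3, 4, 5, 6, 7, 8, 9

the unique w with this rank table is (9, 5, 4, 8, 3, 2, 1, 7, 6).

D(w) has 24 cells with 7 SE-corners; essential set:

[(1, 8, 0), (2, 4, 0), (4, 3, 0), (4, 7, 2), (5, 2, 0), (6, 1, 0), (8, 6, 5)]


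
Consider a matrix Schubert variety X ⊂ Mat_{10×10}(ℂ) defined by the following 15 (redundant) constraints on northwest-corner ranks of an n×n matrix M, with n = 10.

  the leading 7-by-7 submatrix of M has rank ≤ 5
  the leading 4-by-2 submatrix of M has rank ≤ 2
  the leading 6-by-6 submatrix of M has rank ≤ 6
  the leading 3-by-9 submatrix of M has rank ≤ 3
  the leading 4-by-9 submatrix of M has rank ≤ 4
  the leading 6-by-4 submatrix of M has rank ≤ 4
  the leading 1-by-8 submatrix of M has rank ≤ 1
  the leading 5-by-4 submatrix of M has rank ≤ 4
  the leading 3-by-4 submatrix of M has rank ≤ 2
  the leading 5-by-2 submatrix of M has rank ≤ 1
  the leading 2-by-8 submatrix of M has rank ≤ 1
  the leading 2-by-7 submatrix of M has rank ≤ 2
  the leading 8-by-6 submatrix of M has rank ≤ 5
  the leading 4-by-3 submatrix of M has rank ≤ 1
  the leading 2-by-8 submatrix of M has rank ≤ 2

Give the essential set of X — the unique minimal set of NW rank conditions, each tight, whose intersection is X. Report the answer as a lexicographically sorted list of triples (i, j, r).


Rank table r_w(10×10) implied by the 15 constraints:

  row 1: 1 | 1 | 1 | 1 | 1 | 1 | 1 | 1 | 1 | 1
  row 2: 1 | 1 | 1 | 1 | 1 | 1 | 1 | 1 | 2 | 2
  row 3: 1 | 1 | 1 | 2 | 2 | 2 | 2 | 2 | 3 | 3
  row 4: 1 | 1 | 1 | 2 | 3 | 3 | 3 | 3 | 4 | 4
  row 5: 1 | 1 | 2 | 3 | 4 | 4 | 4 | 4 | 5 | 5
  row 6: 1 | 2 | 3 | 4 | 5 | 5 | 5 | 5 | 6 | 6
  row 7: 1 | 2 | 3 | 4 | 5 | 5 | 5 | 6 | 7 | 7
  row 8: 1 | 2 | 3 | 4 | 5 | 5 | 6 | 7 | 8 | 8
  row 9: 1 | 2 | 3 | 4 | 5 | 6 | 7 | 8 | 9 | 9
  row 10: 1 | 2 | 3 | 4 | 5 | 6 | 7 | 8 | 9 | 10

the unique w with this rank table is (1, 9, 4, 5, 3, 2, 8, 7, 6, 10).

Fulton essential set (5 of the 15 Rothe cells):

[(2, 8, 1), (4, 3, 1), (5, 2, 1), (7, 7, 5), (8, 6, 5)]


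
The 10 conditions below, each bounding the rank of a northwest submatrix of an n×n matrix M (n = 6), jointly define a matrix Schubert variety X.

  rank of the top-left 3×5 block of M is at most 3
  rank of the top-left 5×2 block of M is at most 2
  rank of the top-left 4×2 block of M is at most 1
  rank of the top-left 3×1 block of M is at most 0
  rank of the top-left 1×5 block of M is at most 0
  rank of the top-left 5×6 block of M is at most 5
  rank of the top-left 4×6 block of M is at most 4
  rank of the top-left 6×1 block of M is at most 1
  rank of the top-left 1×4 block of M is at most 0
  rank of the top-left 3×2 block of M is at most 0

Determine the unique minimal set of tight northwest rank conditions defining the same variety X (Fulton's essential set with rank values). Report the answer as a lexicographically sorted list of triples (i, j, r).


Recovering R(i,j) via the rank-extension bound from the 10 conditions:

  i=1: 0 | 0 | 0 | 0 | 0 | 1
  i=2: 0 | 0 | 1 | 1 | 1 | 2
  i=3: 0 | 0 | 1 | 2 | 2 | 3
  i=4: 1 | 1 | 2 | 3 | 3 | 4
  i=5: 1 | 2 | 3 | 4 | 4 | 5
  i=6: 1 | 2 | 3 | 4 | 5 | 6

the unique w with this rank table is (6, 3, 4, 1, 2, 5).

2 SE-corners of the 9-cell Rothe diagram give Ess(w):

[(1, 5, 0), (3, 2, 0)]
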